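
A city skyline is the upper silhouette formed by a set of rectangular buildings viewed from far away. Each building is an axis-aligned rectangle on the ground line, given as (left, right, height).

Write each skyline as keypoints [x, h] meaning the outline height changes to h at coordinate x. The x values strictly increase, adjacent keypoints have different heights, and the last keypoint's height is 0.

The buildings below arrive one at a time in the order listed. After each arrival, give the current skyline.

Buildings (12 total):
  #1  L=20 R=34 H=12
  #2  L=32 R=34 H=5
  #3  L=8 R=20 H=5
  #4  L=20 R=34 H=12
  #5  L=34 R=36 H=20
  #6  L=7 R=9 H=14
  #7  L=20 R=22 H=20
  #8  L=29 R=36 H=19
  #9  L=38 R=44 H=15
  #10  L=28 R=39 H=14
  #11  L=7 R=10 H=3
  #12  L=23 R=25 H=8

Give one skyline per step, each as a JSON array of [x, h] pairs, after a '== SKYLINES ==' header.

== SKYLINES ==
[[20,12],[34,0]]
[[20,12],[34,0]]
[[8,5],[20,12],[34,0]]
[[8,5],[20,12],[34,0]]
[[8,5],[20,12],[34,20],[36,0]]
[[7,14],[9,5],[20,12],[34,20],[36,0]]
[[7,14],[9,5],[20,20],[22,12],[34,20],[36,0]]
[[7,14],[9,5],[20,20],[22,12],[29,19],[34,20],[36,0]]
[[7,14],[9,5],[20,20],[22,12],[29,19],[34,20],[36,0],[38,15],[44,0]]
[[7,14],[9,5],[20,20],[22,12],[28,14],[29,19],[34,20],[36,14],[38,15],[44,0]]
[[7,14],[9,5],[20,20],[22,12],[28,14],[29,19],[34,20],[36,14],[38,15],[44,0]]
[[7,14],[9,5],[20,20],[22,12],[28,14],[29,19],[34,20],[36,14],[38,15],[44,0]]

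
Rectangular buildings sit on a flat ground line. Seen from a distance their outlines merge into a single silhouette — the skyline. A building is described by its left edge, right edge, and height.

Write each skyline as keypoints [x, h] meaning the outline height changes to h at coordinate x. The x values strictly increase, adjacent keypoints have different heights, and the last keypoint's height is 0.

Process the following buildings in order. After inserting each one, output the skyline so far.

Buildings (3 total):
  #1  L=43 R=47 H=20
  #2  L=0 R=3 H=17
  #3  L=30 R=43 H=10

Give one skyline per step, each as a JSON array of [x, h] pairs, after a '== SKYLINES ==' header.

== SKYLINES ==
[[43,20],[47,0]]
[[0,17],[3,0],[43,20],[47,0]]
[[0,17],[3,0],[30,10],[43,20],[47,0]]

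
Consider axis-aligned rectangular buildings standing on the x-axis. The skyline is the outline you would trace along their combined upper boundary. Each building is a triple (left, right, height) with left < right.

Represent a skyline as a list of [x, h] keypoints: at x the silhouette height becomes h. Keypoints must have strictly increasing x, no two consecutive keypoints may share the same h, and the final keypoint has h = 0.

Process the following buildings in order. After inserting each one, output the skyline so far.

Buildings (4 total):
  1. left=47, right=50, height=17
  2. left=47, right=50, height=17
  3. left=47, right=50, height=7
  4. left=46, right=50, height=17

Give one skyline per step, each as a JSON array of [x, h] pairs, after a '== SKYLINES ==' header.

== SKYLINES ==
[[47,17],[50,0]]
[[47,17],[50,0]]
[[47,17],[50,0]]
[[46,17],[50,0]]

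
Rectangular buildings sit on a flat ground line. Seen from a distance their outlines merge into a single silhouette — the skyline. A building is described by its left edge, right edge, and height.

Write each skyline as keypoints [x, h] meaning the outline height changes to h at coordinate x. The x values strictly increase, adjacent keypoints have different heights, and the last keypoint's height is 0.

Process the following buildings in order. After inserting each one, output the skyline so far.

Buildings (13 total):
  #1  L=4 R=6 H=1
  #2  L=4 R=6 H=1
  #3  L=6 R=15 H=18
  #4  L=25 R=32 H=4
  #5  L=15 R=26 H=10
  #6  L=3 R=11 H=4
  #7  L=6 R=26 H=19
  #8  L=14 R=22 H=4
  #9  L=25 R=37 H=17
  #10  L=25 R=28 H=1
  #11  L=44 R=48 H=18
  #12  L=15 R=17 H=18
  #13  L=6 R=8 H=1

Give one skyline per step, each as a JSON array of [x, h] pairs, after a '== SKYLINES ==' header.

== SKYLINES ==
[[4,1],[6,0]]
[[4,1],[6,0]]
[[4,1],[6,18],[15,0]]
[[4,1],[6,18],[15,0],[25,4],[32,0]]
[[4,1],[6,18],[15,10],[26,4],[32,0]]
[[3,4],[6,18],[15,10],[26,4],[32,0]]
[[3,4],[6,19],[26,4],[32,0]]
[[3,4],[6,19],[26,4],[32,0]]
[[3,4],[6,19],[26,17],[37,0]]
[[3,4],[6,19],[26,17],[37,0]]
[[3,4],[6,19],[26,17],[37,0],[44,18],[48,0]]
[[3,4],[6,19],[26,17],[37,0],[44,18],[48,0]]
[[3,4],[6,19],[26,17],[37,0],[44,18],[48,0]]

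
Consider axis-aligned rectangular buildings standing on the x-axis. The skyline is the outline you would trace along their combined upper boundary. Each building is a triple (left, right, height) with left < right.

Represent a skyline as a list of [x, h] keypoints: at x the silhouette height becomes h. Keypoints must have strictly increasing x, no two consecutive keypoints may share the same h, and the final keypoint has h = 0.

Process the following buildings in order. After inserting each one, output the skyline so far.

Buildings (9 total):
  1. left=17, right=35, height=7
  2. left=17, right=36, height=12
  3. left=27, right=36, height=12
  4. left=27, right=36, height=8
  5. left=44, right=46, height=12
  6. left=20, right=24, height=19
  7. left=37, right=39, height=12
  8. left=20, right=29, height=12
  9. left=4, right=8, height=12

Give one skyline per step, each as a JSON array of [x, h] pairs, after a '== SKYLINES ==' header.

== SKYLINES ==
[[17,7],[35,0]]
[[17,12],[36,0]]
[[17,12],[36,0]]
[[17,12],[36,0]]
[[17,12],[36,0],[44,12],[46,0]]
[[17,12],[20,19],[24,12],[36,0],[44,12],[46,0]]
[[17,12],[20,19],[24,12],[36,0],[37,12],[39,0],[44,12],[46,0]]
[[17,12],[20,19],[24,12],[36,0],[37,12],[39,0],[44,12],[46,0]]
[[4,12],[8,0],[17,12],[20,19],[24,12],[36,0],[37,12],[39,0],[44,12],[46,0]]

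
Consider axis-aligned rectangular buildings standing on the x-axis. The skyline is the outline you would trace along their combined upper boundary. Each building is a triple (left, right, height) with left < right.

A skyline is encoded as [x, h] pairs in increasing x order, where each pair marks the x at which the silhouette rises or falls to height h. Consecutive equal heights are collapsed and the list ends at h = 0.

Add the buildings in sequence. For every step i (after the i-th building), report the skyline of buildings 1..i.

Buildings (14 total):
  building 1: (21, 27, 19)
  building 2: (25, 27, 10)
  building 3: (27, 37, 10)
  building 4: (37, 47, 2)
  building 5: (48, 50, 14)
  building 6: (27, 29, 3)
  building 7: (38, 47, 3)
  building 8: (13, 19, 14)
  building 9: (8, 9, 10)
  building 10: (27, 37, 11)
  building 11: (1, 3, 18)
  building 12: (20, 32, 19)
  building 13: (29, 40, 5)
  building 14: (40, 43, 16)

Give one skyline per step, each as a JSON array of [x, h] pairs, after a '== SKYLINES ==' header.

== SKYLINES ==
[[21,19],[27,0]]
[[21,19],[27,0]]
[[21,19],[27,10],[37,0]]
[[21,19],[27,10],[37,2],[47,0]]
[[21,19],[27,10],[37,2],[47,0],[48,14],[50,0]]
[[21,19],[27,10],[37,2],[47,0],[48,14],[50,0]]
[[21,19],[27,10],[37,2],[38,3],[47,0],[48,14],[50,0]]
[[13,14],[19,0],[21,19],[27,10],[37,2],[38,3],[47,0],[48,14],[50,0]]
[[8,10],[9,0],[13,14],[19,0],[21,19],[27,10],[37,2],[38,3],[47,0],[48,14],[50,0]]
[[8,10],[9,0],[13,14],[19,0],[21,19],[27,11],[37,2],[38,3],[47,0],[48,14],[50,0]]
[[1,18],[3,0],[8,10],[9,0],[13,14],[19,0],[21,19],[27,11],[37,2],[38,3],[47,0],[48,14],[50,0]]
[[1,18],[3,0],[8,10],[9,0],[13,14],[19,0],[20,19],[32,11],[37,2],[38,3],[47,0],[48,14],[50,0]]
[[1,18],[3,0],[8,10],[9,0],[13,14],[19,0],[20,19],[32,11],[37,5],[40,3],[47,0],[48,14],[50,0]]
[[1,18],[3,0],[8,10],[9,0],[13,14],[19,0],[20,19],[32,11],[37,5],[40,16],[43,3],[47,0],[48,14],[50,0]]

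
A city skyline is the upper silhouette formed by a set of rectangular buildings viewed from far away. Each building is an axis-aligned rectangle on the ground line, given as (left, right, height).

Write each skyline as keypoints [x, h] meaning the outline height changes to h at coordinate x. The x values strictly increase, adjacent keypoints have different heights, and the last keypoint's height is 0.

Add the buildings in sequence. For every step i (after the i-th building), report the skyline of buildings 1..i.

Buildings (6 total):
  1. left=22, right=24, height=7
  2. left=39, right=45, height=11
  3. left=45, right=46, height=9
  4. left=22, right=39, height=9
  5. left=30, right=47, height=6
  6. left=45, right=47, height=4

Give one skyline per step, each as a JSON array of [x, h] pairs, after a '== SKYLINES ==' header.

== SKYLINES ==
[[22,7],[24,0]]
[[22,7],[24,0],[39,11],[45,0]]
[[22,7],[24,0],[39,11],[45,9],[46,0]]
[[22,9],[39,11],[45,9],[46,0]]
[[22,9],[39,11],[45,9],[46,6],[47,0]]
[[22,9],[39,11],[45,9],[46,6],[47,0]]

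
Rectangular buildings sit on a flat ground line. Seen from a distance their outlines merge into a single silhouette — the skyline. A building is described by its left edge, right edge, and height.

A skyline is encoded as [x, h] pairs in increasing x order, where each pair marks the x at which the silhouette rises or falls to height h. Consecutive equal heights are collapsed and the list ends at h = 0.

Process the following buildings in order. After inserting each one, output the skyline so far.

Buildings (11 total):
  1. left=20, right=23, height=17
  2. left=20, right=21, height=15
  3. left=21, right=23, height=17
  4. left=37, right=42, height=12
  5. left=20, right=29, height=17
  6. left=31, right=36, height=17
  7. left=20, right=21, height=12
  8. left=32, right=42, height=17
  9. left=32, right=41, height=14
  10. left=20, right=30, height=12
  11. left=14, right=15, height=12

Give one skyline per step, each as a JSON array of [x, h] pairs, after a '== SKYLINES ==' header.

== SKYLINES ==
[[20,17],[23,0]]
[[20,17],[23,0]]
[[20,17],[23,0]]
[[20,17],[23,0],[37,12],[42,0]]
[[20,17],[29,0],[37,12],[42,0]]
[[20,17],[29,0],[31,17],[36,0],[37,12],[42,0]]
[[20,17],[29,0],[31,17],[36,0],[37,12],[42,0]]
[[20,17],[29,0],[31,17],[42,0]]
[[20,17],[29,0],[31,17],[42,0]]
[[20,17],[29,12],[30,0],[31,17],[42,0]]
[[14,12],[15,0],[20,17],[29,12],[30,0],[31,17],[42,0]]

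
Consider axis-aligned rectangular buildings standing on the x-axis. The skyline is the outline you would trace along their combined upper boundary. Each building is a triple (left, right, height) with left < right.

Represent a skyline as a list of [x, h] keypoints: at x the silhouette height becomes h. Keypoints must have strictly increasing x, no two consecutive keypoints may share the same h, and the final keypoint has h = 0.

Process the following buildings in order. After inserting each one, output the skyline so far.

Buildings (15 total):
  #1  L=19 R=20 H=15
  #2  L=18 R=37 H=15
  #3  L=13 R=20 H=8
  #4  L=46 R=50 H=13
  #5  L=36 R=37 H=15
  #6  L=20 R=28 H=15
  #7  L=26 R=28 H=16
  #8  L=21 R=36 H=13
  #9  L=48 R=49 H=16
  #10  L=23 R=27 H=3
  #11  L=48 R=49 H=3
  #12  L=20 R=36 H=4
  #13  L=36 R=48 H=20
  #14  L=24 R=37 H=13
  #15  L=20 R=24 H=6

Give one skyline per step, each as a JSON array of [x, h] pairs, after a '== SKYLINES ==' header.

== SKYLINES ==
[[19,15],[20,0]]
[[18,15],[37,0]]
[[13,8],[18,15],[37,0]]
[[13,8],[18,15],[37,0],[46,13],[50,0]]
[[13,8],[18,15],[37,0],[46,13],[50,0]]
[[13,8],[18,15],[37,0],[46,13],[50,0]]
[[13,8],[18,15],[26,16],[28,15],[37,0],[46,13],[50,0]]
[[13,8],[18,15],[26,16],[28,15],[37,0],[46,13],[50,0]]
[[13,8],[18,15],[26,16],[28,15],[37,0],[46,13],[48,16],[49,13],[50,0]]
[[13,8],[18,15],[26,16],[28,15],[37,0],[46,13],[48,16],[49,13],[50,0]]
[[13,8],[18,15],[26,16],[28,15],[37,0],[46,13],[48,16],[49,13],[50,0]]
[[13,8],[18,15],[26,16],[28,15],[37,0],[46,13],[48,16],[49,13],[50,0]]
[[13,8],[18,15],[26,16],[28,15],[36,20],[48,16],[49,13],[50,0]]
[[13,8],[18,15],[26,16],[28,15],[36,20],[48,16],[49,13],[50,0]]
[[13,8],[18,15],[26,16],[28,15],[36,20],[48,16],[49,13],[50,0]]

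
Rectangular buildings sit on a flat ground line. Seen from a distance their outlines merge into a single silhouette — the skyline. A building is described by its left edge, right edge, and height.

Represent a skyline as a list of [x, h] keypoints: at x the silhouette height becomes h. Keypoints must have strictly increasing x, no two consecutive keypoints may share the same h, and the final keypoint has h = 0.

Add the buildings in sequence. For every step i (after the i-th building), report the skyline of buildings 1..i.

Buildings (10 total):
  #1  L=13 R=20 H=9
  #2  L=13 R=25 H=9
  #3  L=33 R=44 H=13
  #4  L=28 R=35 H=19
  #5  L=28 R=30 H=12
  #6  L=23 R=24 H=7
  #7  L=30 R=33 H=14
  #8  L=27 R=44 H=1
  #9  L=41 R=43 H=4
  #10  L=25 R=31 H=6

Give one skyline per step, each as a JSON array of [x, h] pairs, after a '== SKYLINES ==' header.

== SKYLINES ==
[[13,9],[20,0]]
[[13,9],[25,0]]
[[13,9],[25,0],[33,13],[44,0]]
[[13,9],[25,0],[28,19],[35,13],[44,0]]
[[13,9],[25,0],[28,19],[35,13],[44,0]]
[[13,9],[25,0],[28,19],[35,13],[44,0]]
[[13,9],[25,0],[28,19],[35,13],[44,0]]
[[13,9],[25,0],[27,1],[28,19],[35,13],[44,0]]
[[13,9],[25,0],[27,1],[28,19],[35,13],[44,0]]
[[13,9],[25,6],[28,19],[35,13],[44,0]]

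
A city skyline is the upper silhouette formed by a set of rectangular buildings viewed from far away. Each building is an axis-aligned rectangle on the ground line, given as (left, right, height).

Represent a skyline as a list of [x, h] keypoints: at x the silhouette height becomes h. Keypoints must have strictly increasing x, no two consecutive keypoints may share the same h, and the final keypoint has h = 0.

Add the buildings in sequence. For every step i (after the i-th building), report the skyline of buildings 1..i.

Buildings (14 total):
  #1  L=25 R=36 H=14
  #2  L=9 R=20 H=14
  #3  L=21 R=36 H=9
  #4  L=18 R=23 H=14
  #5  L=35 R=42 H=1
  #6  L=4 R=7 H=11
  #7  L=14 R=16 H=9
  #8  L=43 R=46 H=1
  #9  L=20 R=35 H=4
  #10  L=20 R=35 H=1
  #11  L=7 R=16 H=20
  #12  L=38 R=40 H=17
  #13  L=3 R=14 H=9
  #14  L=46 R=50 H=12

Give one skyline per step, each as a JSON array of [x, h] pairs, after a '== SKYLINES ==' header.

== SKYLINES ==
[[25,14],[36,0]]
[[9,14],[20,0],[25,14],[36,0]]
[[9,14],[20,0],[21,9],[25,14],[36,0]]
[[9,14],[23,9],[25,14],[36,0]]
[[9,14],[23,9],[25,14],[36,1],[42,0]]
[[4,11],[7,0],[9,14],[23,9],[25,14],[36,1],[42,0]]
[[4,11],[7,0],[9,14],[23,9],[25,14],[36,1],[42,0]]
[[4,11],[7,0],[9,14],[23,9],[25,14],[36,1],[42,0],[43,1],[46,0]]
[[4,11],[7,0],[9,14],[23,9],[25,14],[36,1],[42,0],[43,1],[46,0]]
[[4,11],[7,0],[9,14],[23,9],[25,14],[36,1],[42,0],[43,1],[46,0]]
[[4,11],[7,20],[16,14],[23,9],[25,14],[36,1],[42,0],[43,1],[46,0]]
[[4,11],[7,20],[16,14],[23,9],[25,14],[36,1],[38,17],[40,1],[42,0],[43,1],[46,0]]
[[3,9],[4,11],[7,20],[16,14],[23,9],[25,14],[36,1],[38,17],[40,1],[42,0],[43,1],[46,0]]
[[3,9],[4,11],[7,20],[16,14],[23,9],[25,14],[36,1],[38,17],[40,1],[42,0],[43,1],[46,12],[50,0]]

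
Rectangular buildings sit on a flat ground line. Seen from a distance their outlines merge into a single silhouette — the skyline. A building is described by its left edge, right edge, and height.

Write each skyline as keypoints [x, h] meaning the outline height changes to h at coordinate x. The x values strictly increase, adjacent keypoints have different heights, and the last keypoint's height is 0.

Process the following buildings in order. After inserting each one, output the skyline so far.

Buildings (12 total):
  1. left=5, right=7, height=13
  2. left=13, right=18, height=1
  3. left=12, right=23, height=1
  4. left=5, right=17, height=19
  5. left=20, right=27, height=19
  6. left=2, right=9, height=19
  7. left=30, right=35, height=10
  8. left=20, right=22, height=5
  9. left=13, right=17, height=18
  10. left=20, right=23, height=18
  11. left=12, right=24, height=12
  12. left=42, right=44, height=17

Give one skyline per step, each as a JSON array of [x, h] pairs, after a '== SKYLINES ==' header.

== SKYLINES ==
[[5,13],[7,0]]
[[5,13],[7,0],[13,1],[18,0]]
[[5,13],[7,0],[12,1],[23,0]]
[[5,19],[17,1],[23,0]]
[[5,19],[17,1],[20,19],[27,0]]
[[2,19],[17,1],[20,19],[27,0]]
[[2,19],[17,1],[20,19],[27,0],[30,10],[35,0]]
[[2,19],[17,1],[20,19],[27,0],[30,10],[35,0]]
[[2,19],[17,1],[20,19],[27,0],[30,10],[35,0]]
[[2,19],[17,1],[20,19],[27,0],[30,10],[35,0]]
[[2,19],[17,12],[20,19],[27,0],[30,10],[35,0]]
[[2,19],[17,12],[20,19],[27,0],[30,10],[35,0],[42,17],[44,0]]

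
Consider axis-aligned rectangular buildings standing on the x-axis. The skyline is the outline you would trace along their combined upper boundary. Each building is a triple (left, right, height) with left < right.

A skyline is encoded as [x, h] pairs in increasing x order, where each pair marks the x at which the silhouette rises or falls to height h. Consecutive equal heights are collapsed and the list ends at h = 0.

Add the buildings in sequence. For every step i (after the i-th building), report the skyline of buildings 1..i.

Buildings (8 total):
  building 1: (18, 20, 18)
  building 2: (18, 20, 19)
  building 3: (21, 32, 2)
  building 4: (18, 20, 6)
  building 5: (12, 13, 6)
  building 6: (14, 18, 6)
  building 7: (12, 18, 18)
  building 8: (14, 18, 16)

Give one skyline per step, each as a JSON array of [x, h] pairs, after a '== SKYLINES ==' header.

== SKYLINES ==
[[18,18],[20,0]]
[[18,19],[20,0]]
[[18,19],[20,0],[21,2],[32,0]]
[[18,19],[20,0],[21,2],[32,0]]
[[12,6],[13,0],[18,19],[20,0],[21,2],[32,0]]
[[12,6],[13,0],[14,6],[18,19],[20,0],[21,2],[32,0]]
[[12,18],[18,19],[20,0],[21,2],[32,0]]
[[12,18],[18,19],[20,0],[21,2],[32,0]]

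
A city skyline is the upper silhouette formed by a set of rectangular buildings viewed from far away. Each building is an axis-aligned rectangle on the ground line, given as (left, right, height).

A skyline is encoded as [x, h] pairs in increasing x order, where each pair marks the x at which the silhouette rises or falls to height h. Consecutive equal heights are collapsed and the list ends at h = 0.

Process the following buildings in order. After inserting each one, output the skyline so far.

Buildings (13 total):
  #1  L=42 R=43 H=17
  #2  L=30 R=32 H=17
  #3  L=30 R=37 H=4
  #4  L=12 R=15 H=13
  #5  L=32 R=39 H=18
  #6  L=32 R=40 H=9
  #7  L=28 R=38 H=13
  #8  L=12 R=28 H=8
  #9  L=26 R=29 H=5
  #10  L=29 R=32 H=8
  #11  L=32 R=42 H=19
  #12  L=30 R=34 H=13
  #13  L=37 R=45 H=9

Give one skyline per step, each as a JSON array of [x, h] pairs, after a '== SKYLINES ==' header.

== SKYLINES ==
[[42,17],[43,0]]
[[30,17],[32,0],[42,17],[43,0]]
[[30,17],[32,4],[37,0],[42,17],[43,0]]
[[12,13],[15,0],[30,17],[32,4],[37,0],[42,17],[43,0]]
[[12,13],[15,0],[30,17],[32,18],[39,0],[42,17],[43,0]]
[[12,13],[15,0],[30,17],[32,18],[39,9],[40,0],[42,17],[43,0]]
[[12,13],[15,0],[28,13],[30,17],[32,18],[39,9],[40,0],[42,17],[43,0]]
[[12,13],[15,8],[28,13],[30,17],[32,18],[39,9],[40,0],[42,17],[43,0]]
[[12,13],[15,8],[28,13],[30,17],[32,18],[39,9],[40,0],[42,17],[43,0]]
[[12,13],[15,8],[28,13],[30,17],[32,18],[39,9],[40,0],[42,17],[43,0]]
[[12,13],[15,8],[28,13],[30,17],[32,19],[42,17],[43,0]]
[[12,13],[15,8],[28,13],[30,17],[32,19],[42,17],[43,0]]
[[12,13],[15,8],[28,13],[30,17],[32,19],[42,17],[43,9],[45,0]]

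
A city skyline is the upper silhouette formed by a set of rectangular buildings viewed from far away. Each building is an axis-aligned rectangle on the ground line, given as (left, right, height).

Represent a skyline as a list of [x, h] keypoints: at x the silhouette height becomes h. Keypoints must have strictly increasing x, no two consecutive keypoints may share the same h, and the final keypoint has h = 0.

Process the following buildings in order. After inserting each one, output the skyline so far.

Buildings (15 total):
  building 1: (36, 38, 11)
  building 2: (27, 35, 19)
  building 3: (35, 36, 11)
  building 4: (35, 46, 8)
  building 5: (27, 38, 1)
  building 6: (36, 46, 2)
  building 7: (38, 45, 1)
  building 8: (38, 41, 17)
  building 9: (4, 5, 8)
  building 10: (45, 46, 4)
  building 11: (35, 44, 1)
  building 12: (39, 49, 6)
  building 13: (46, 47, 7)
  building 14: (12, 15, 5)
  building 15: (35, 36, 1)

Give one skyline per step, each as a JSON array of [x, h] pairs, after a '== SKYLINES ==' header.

== SKYLINES ==
[[36,11],[38,0]]
[[27,19],[35,0],[36,11],[38,0]]
[[27,19],[35,11],[38,0]]
[[27,19],[35,11],[38,8],[46,0]]
[[27,19],[35,11],[38,8],[46,0]]
[[27,19],[35,11],[38,8],[46,0]]
[[27,19],[35,11],[38,8],[46,0]]
[[27,19],[35,11],[38,17],[41,8],[46,0]]
[[4,8],[5,0],[27,19],[35,11],[38,17],[41,8],[46,0]]
[[4,8],[5,0],[27,19],[35,11],[38,17],[41,8],[46,0]]
[[4,8],[5,0],[27,19],[35,11],[38,17],[41,8],[46,0]]
[[4,8],[5,0],[27,19],[35,11],[38,17],[41,8],[46,6],[49,0]]
[[4,8],[5,0],[27,19],[35,11],[38,17],[41,8],[46,7],[47,6],[49,0]]
[[4,8],[5,0],[12,5],[15,0],[27,19],[35,11],[38,17],[41,8],[46,7],[47,6],[49,0]]
[[4,8],[5,0],[12,5],[15,0],[27,19],[35,11],[38,17],[41,8],[46,7],[47,6],[49,0]]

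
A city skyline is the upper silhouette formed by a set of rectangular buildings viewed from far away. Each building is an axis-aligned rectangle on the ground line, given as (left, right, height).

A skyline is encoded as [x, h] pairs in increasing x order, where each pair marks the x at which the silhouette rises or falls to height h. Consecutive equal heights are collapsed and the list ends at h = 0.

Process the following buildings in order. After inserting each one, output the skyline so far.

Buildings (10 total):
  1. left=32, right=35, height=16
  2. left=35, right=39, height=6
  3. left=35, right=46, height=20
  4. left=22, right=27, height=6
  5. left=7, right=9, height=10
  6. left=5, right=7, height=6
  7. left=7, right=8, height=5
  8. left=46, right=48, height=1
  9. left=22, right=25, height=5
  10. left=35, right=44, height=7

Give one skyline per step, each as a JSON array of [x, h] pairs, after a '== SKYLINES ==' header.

== SKYLINES ==
[[32,16],[35,0]]
[[32,16],[35,6],[39,0]]
[[32,16],[35,20],[46,0]]
[[22,6],[27,0],[32,16],[35,20],[46,0]]
[[7,10],[9,0],[22,6],[27,0],[32,16],[35,20],[46,0]]
[[5,6],[7,10],[9,0],[22,6],[27,0],[32,16],[35,20],[46,0]]
[[5,6],[7,10],[9,0],[22,6],[27,0],[32,16],[35,20],[46,0]]
[[5,6],[7,10],[9,0],[22,6],[27,0],[32,16],[35,20],[46,1],[48,0]]
[[5,6],[7,10],[9,0],[22,6],[27,0],[32,16],[35,20],[46,1],[48,0]]
[[5,6],[7,10],[9,0],[22,6],[27,0],[32,16],[35,20],[46,1],[48,0]]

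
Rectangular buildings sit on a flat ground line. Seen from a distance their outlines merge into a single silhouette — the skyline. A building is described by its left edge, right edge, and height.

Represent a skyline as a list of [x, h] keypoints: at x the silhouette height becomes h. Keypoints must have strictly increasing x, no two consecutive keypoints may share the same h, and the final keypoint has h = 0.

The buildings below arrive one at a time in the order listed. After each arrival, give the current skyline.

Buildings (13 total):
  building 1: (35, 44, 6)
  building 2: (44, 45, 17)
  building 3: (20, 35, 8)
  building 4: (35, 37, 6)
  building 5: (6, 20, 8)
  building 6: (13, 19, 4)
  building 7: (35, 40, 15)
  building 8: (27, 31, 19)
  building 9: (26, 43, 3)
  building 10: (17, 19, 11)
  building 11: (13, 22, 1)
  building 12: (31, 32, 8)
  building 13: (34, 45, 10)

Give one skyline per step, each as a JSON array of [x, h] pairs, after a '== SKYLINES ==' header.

== SKYLINES ==
[[35,6],[44,0]]
[[35,6],[44,17],[45,0]]
[[20,8],[35,6],[44,17],[45,0]]
[[20,8],[35,6],[44,17],[45,0]]
[[6,8],[35,6],[44,17],[45,0]]
[[6,8],[35,6],[44,17],[45,0]]
[[6,8],[35,15],[40,6],[44,17],[45,0]]
[[6,8],[27,19],[31,8],[35,15],[40,6],[44,17],[45,0]]
[[6,8],[27,19],[31,8],[35,15],[40,6],[44,17],[45,0]]
[[6,8],[17,11],[19,8],[27,19],[31,8],[35,15],[40,6],[44,17],[45,0]]
[[6,8],[17,11],[19,8],[27,19],[31,8],[35,15],[40,6],[44,17],[45,0]]
[[6,8],[17,11],[19,8],[27,19],[31,8],[35,15],[40,6],[44,17],[45,0]]
[[6,8],[17,11],[19,8],[27,19],[31,8],[34,10],[35,15],[40,10],[44,17],[45,0]]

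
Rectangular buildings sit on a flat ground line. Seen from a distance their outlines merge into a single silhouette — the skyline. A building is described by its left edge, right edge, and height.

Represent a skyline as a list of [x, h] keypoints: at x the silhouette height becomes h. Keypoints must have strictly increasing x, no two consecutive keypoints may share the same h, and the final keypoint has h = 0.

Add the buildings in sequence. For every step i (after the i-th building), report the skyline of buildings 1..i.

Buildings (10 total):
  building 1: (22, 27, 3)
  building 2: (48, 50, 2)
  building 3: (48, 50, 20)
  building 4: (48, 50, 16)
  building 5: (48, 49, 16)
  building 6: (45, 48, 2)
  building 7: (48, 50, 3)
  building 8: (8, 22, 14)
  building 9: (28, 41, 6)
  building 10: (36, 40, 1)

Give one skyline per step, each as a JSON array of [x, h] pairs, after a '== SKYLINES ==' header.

== SKYLINES ==
[[22,3],[27,0]]
[[22,3],[27,0],[48,2],[50,0]]
[[22,3],[27,0],[48,20],[50,0]]
[[22,3],[27,0],[48,20],[50,0]]
[[22,3],[27,0],[48,20],[50,0]]
[[22,3],[27,0],[45,2],[48,20],[50,0]]
[[22,3],[27,0],[45,2],[48,20],[50,0]]
[[8,14],[22,3],[27,0],[45,2],[48,20],[50,0]]
[[8,14],[22,3],[27,0],[28,6],[41,0],[45,2],[48,20],[50,0]]
[[8,14],[22,3],[27,0],[28,6],[41,0],[45,2],[48,20],[50,0]]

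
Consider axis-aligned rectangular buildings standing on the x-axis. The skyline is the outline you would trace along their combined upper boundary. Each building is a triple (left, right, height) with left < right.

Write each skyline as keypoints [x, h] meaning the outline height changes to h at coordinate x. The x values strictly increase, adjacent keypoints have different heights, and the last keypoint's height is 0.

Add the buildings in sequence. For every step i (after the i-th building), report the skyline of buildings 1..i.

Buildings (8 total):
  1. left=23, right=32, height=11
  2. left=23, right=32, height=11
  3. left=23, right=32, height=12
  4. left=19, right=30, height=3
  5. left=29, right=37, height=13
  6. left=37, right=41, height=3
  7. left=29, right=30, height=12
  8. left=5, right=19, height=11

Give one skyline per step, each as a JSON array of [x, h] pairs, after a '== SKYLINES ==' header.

== SKYLINES ==
[[23,11],[32,0]]
[[23,11],[32,0]]
[[23,12],[32,0]]
[[19,3],[23,12],[32,0]]
[[19,3],[23,12],[29,13],[37,0]]
[[19,3],[23,12],[29,13],[37,3],[41,0]]
[[19,3],[23,12],[29,13],[37,3],[41,0]]
[[5,11],[19,3],[23,12],[29,13],[37,3],[41,0]]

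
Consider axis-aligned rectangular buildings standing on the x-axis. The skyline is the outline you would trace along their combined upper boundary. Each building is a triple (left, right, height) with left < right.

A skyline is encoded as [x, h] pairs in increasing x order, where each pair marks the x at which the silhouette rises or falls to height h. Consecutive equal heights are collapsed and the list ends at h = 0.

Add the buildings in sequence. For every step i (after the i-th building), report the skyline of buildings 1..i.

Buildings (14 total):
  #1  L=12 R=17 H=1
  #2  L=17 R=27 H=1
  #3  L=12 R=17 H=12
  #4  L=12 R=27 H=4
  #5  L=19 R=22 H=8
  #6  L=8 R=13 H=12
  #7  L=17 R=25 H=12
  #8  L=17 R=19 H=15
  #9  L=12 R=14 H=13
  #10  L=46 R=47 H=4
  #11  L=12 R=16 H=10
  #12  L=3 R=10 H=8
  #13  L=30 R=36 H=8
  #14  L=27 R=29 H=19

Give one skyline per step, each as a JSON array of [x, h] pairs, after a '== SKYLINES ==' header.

== SKYLINES ==
[[12,1],[17,0]]
[[12,1],[27,0]]
[[12,12],[17,1],[27,0]]
[[12,12],[17,4],[27,0]]
[[12,12],[17,4],[19,8],[22,4],[27,0]]
[[8,12],[17,4],[19,8],[22,4],[27,0]]
[[8,12],[25,4],[27,0]]
[[8,12],[17,15],[19,12],[25,4],[27,0]]
[[8,12],[12,13],[14,12],[17,15],[19,12],[25,4],[27,0]]
[[8,12],[12,13],[14,12],[17,15],[19,12],[25,4],[27,0],[46,4],[47,0]]
[[8,12],[12,13],[14,12],[17,15],[19,12],[25,4],[27,0],[46,4],[47,0]]
[[3,8],[8,12],[12,13],[14,12],[17,15],[19,12],[25,4],[27,0],[46,4],[47,0]]
[[3,8],[8,12],[12,13],[14,12],[17,15],[19,12],[25,4],[27,0],[30,8],[36,0],[46,4],[47,0]]
[[3,8],[8,12],[12,13],[14,12],[17,15],[19,12],[25,4],[27,19],[29,0],[30,8],[36,0],[46,4],[47,0]]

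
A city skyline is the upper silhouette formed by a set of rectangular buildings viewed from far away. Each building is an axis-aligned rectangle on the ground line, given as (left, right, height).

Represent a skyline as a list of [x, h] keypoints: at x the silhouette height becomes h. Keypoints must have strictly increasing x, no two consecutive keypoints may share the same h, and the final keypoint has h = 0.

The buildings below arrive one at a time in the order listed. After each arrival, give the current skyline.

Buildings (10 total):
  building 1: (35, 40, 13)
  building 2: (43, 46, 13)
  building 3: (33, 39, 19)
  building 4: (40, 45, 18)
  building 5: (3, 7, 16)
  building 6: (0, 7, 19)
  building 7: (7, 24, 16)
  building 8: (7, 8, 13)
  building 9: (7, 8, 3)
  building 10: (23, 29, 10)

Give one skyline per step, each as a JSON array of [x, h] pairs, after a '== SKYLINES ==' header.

== SKYLINES ==
[[35,13],[40,0]]
[[35,13],[40,0],[43,13],[46,0]]
[[33,19],[39,13],[40,0],[43,13],[46,0]]
[[33,19],[39,13],[40,18],[45,13],[46,0]]
[[3,16],[7,0],[33,19],[39,13],[40,18],[45,13],[46,0]]
[[0,19],[7,0],[33,19],[39,13],[40,18],[45,13],[46,0]]
[[0,19],[7,16],[24,0],[33,19],[39,13],[40,18],[45,13],[46,0]]
[[0,19],[7,16],[24,0],[33,19],[39,13],[40,18],[45,13],[46,0]]
[[0,19],[7,16],[24,0],[33,19],[39,13],[40,18],[45,13],[46,0]]
[[0,19],[7,16],[24,10],[29,0],[33,19],[39,13],[40,18],[45,13],[46,0]]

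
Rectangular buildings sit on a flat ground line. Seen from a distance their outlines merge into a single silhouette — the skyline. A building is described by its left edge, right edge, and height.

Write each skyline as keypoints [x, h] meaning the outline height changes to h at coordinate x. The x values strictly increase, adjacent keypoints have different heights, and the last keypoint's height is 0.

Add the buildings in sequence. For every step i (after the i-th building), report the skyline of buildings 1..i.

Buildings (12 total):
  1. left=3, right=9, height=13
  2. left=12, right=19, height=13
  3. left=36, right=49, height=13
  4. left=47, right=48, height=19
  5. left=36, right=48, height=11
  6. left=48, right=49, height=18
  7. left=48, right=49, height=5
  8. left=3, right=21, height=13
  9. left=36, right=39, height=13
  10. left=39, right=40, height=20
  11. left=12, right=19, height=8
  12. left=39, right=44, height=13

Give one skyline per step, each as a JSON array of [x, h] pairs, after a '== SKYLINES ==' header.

== SKYLINES ==
[[3,13],[9,0]]
[[3,13],[9,0],[12,13],[19,0]]
[[3,13],[9,0],[12,13],[19,0],[36,13],[49,0]]
[[3,13],[9,0],[12,13],[19,0],[36,13],[47,19],[48,13],[49,0]]
[[3,13],[9,0],[12,13],[19,0],[36,13],[47,19],[48,13],[49,0]]
[[3,13],[9,0],[12,13],[19,0],[36,13],[47,19],[48,18],[49,0]]
[[3,13],[9,0],[12,13],[19,0],[36,13],[47,19],[48,18],[49,0]]
[[3,13],[21,0],[36,13],[47,19],[48,18],[49,0]]
[[3,13],[21,0],[36,13],[47,19],[48,18],[49,0]]
[[3,13],[21,0],[36,13],[39,20],[40,13],[47,19],[48,18],[49,0]]
[[3,13],[21,0],[36,13],[39,20],[40,13],[47,19],[48,18],[49,0]]
[[3,13],[21,0],[36,13],[39,20],[40,13],[47,19],[48,18],[49,0]]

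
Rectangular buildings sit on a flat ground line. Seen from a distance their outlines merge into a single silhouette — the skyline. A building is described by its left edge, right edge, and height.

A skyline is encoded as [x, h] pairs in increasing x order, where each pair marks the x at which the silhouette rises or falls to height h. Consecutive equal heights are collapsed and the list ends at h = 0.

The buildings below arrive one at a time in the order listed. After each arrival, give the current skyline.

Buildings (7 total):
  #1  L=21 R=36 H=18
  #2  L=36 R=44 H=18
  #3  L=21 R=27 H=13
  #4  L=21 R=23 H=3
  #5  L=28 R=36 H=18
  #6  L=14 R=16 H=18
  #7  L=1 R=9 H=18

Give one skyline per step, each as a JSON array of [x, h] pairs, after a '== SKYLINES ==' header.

== SKYLINES ==
[[21,18],[36,0]]
[[21,18],[44,0]]
[[21,18],[44,0]]
[[21,18],[44,0]]
[[21,18],[44,0]]
[[14,18],[16,0],[21,18],[44,0]]
[[1,18],[9,0],[14,18],[16,0],[21,18],[44,0]]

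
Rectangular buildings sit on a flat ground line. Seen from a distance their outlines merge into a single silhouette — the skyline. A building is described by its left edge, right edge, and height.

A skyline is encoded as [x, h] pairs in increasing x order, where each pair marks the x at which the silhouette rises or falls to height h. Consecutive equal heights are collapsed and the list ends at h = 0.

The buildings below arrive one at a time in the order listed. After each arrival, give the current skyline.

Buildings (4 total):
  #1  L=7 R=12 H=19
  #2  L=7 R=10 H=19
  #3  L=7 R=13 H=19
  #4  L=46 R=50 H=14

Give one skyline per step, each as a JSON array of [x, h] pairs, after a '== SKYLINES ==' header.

== SKYLINES ==
[[7,19],[12,0]]
[[7,19],[12,0]]
[[7,19],[13,0]]
[[7,19],[13,0],[46,14],[50,0]]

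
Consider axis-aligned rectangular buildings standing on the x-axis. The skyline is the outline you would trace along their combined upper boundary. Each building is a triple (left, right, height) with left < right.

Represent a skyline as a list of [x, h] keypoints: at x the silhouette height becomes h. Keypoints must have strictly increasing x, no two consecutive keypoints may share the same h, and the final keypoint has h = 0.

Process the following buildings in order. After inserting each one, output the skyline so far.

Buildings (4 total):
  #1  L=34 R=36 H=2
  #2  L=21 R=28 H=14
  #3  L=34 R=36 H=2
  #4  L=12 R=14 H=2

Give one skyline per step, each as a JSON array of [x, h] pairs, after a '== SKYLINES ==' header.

== SKYLINES ==
[[34,2],[36,0]]
[[21,14],[28,0],[34,2],[36,0]]
[[21,14],[28,0],[34,2],[36,0]]
[[12,2],[14,0],[21,14],[28,0],[34,2],[36,0]]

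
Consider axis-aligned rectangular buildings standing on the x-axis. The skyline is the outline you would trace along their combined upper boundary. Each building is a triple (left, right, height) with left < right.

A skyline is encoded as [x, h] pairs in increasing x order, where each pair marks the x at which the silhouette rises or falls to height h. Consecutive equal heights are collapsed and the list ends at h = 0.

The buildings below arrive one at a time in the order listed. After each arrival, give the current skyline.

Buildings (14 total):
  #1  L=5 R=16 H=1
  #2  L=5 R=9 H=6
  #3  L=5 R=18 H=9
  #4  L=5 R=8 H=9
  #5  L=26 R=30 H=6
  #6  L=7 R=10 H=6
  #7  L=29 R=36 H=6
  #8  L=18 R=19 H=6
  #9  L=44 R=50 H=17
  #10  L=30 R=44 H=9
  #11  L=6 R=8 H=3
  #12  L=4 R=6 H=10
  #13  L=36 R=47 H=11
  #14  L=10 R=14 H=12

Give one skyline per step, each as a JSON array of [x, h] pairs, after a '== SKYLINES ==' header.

== SKYLINES ==
[[5,1],[16,0]]
[[5,6],[9,1],[16,0]]
[[5,9],[18,0]]
[[5,9],[18,0]]
[[5,9],[18,0],[26,6],[30,0]]
[[5,9],[18,0],[26,6],[30,0]]
[[5,9],[18,0],[26,6],[36,0]]
[[5,9],[18,6],[19,0],[26,6],[36,0]]
[[5,9],[18,6],[19,0],[26,6],[36,0],[44,17],[50,0]]
[[5,9],[18,6],[19,0],[26,6],[30,9],[44,17],[50,0]]
[[5,9],[18,6],[19,0],[26,6],[30,9],[44,17],[50,0]]
[[4,10],[6,9],[18,6],[19,0],[26,6],[30,9],[44,17],[50,0]]
[[4,10],[6,9],[18,6],[19,0],[26,6],[30,9],[36,11],[44,17],[50,0]]
[[4,10],[6,9],[10,12],[14,9],[18,6],[19,0],[26,6],[30,9],[36,11],[44,17],[50,0]]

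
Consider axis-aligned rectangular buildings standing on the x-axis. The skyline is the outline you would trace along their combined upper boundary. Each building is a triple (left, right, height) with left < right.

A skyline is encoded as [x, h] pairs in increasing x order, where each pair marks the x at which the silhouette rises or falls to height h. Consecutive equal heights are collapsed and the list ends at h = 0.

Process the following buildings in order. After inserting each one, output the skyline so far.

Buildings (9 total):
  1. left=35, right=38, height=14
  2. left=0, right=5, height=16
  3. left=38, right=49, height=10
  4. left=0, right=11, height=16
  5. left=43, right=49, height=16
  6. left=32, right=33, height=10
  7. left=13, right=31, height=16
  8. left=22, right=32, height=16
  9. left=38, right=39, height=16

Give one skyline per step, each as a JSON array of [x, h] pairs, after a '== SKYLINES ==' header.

== SKYLINES ==
[[35,14],[38,0]]
[[0,16],[5,0],[35,14],[38,0]]
[[0,16],[5,0],[35,14],[38,10],[49,0]]
[[0,16],[11,0],[35,14],[38,10],[49,0]]
[[0,16],[11,0],[35,14],[38,10],[43,16],[49,0]]
[[0,16],[11,0],[32,10],[33,0],[35,14],[38,10],[43,16],[49,0]]
[[0,16],[11,0],[13,16],[31,0],[32,10],[33,0],[35,14],[38,10],[43,16],[49,0]]
[[0,16],[11,0],[13,16],[32,10],[33,0],[35,14],[38,10],[43,16],[49,0]]
[[0,16],[11,0],[13,16],[32,10],[33,0],[35,14],[38,16],[39,10],[43,16],[49,0]]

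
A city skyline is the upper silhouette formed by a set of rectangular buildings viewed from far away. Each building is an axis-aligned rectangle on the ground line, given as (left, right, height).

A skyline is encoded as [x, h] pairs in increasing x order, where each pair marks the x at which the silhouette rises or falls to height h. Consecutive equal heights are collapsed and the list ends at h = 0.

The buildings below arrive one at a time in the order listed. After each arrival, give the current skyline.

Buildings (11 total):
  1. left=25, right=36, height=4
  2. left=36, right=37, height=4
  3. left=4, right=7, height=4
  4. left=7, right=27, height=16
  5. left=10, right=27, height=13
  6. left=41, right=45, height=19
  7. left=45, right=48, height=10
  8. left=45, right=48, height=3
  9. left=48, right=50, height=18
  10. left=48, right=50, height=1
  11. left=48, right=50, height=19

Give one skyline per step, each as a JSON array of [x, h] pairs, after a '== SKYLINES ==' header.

== SKYLINES ==
[[25,4],[36,0]]
[[25,4],[37,0]]
[[4,4],[7,0],[25,4],[37,0]]
[[4,4],[7,16],[27,4],[37,0]]
[[4,4],[7,16],[27,4],[37,0]]
[[4,4],[7,16],[27,4],[37,0],[41,19],[45,0]]
[[4,4],[7,16],[27,4],[37,0],[41,19],[45,10],[48,0]]
[[4,4],[7,16],[27,4],[37,0],[41,19],[45,10],[48,0]]
[[4,4],[7,16],[27,4],[37,0],[41,19],[45,10],[48,18],[50,0]]
[[4,4],[7,16],[27,4],[37,0],[41,19],[45,10],[48,18],[50,0]]
[[4,4],[7,16],[27,4],[37,0],[41,19],[45,10],[48,19],[50,0]]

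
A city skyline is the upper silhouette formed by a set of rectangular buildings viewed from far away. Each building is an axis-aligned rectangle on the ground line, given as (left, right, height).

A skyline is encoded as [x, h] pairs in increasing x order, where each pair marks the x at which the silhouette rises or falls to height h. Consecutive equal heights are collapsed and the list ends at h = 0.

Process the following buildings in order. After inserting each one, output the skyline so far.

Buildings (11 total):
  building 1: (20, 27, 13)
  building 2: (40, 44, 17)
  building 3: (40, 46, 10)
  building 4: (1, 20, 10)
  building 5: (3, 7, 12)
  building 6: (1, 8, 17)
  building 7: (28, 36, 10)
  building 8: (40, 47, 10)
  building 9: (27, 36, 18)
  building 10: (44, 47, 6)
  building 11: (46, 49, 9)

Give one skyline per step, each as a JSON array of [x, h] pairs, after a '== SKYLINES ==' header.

== SKYLINES ==
[[20,13],[27,0]]
[[20,13],[27,0],[40,17],[44,0]]
[[20,13],[27,0],[40,17],[44,10],[46,0]]
[[1,10],[20,13],[27,0],[40,17],[44,10],[46,0]]
[[1,10],[3,12],[7,10],[20,13],[27,0],[40,17],[44,10],[46,0]]
[[1,17],[8,10],[20,13],[27,0],[40,17],[44,10],[46,0]]
[[1,17],[8,10],[20,13],[27,0],[28,10],[36,0],[40,17],[44,10],[46,0]]
[[1,17],[8,10],[20,13],[27,0],[28,10],[36,0],[40,17],[44,10],[47,0]]
[[1,17],[8,10],[20,13],[27,18],[36,0],[40,17],[44,10],[47,0]]
[[1,17],[8,10],[20,13],[27,18],[36,0],[40,17],[44,10],[47,0]]
[[1,17],[8,10],[20,13],[27,18],[36,0],[40,17],[44,10],[47,9],[49,0]]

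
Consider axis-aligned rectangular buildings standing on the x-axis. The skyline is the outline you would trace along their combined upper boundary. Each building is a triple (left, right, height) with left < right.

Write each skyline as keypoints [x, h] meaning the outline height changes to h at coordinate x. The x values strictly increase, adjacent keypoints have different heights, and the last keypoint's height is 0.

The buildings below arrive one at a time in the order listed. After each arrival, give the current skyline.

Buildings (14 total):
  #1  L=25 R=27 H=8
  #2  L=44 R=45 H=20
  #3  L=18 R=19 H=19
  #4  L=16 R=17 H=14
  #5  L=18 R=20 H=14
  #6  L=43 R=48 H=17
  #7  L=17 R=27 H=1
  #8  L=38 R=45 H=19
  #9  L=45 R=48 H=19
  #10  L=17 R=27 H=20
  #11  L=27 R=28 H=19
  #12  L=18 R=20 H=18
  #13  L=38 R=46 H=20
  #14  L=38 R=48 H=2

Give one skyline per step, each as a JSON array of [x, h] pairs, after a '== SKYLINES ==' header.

== SKYLINES ==
[[25,8],[27,0]]
[[25,8],[27,0],[44,20],[45,0]]
[[18,19],[19,0],[25,8],[27,0],[44,20],[45,0]]
[[16,14],[17,0],[18,19],[19,0],[25,8],[27,0],[44,20],[45,0]]
[[16,14],[17,0],[18,19],[19,14],[20,0],[25,8],[27,0],[44,20],[45,0]]
[[16,14],[17,0],[18,19],[19,14],[20,0],[25,8],[27,0],[43,17],[44,20],[45,17],[48,0]]
[[16,14],[17,1],[18,19],[19,14],[20,1],[25,8],[27,0],[43,17],[44,20],[45,17],[48,0]]
[[16,14],[17,1],[18,19],[19,14],[20,1],[25,8],[27,0],[38,19],[44,20],[45,17],[48,0]]
[[16,14],[17,1],[18,19],[19,14],[20,1],[25,8],[27,0],[38,19],[44,20],[45,19],[48,0]]
[[16,14],[17,20],[27,0],[38,19],[44,20],[45,19],[48,0]]
[[16,14],[17,20],[27,19],[28,0],[38,19],[44,20],[45,19],[48,0]]
[[16,14],[17,20],[27,19],[28,0],[38,19],[44,20],[45,19],[48,0]]
[[16,14],[17,20],[27,19],[28,0],[38,20],[46,19],[48,0]]
[[16,14],[17,20],[27,19],[28,0],[38,20],[46,19],[48,0]]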